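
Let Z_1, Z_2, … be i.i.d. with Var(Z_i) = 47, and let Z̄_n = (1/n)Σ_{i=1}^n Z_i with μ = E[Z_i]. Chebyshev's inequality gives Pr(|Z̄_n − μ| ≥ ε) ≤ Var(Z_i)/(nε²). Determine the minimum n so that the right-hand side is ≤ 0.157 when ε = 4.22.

Require 47/(n·4.22²) ≤ 0.157, i.e. n ≥ 47/(0.157·4.22²) = 16.810.
The smallest integer n is 17.

17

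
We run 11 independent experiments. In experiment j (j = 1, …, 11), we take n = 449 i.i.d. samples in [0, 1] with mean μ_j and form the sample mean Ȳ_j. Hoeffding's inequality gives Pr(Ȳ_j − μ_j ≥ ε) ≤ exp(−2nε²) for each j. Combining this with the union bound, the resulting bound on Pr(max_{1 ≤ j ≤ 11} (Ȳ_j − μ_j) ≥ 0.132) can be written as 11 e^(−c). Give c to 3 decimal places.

Union bound over the 11 events: Pr(max_{1 ≤ j ≤ 11} (Ȳ_j − μ_j) ≥ 0.132) ≤ 11·exp(−2nε²) = 11 exp(−2·449·0.132²).
So c = 2·449·0.132² = 15.6468.

15.647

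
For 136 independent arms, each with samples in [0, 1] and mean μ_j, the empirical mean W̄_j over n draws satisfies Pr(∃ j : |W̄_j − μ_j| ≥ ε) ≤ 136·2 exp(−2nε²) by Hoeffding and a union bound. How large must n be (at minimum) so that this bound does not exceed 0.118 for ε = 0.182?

Need 2·136·exp(−2nε²) ≤ 0.118, i.e. exp(−2nε²) ≤ 0.118/272.
So 2nε² ≥ ln(272/0.118) = 7.742873.
Hence n ≥ 7.742873/(2·0.182²) = 116.877.
The smallest integer n is 117.

117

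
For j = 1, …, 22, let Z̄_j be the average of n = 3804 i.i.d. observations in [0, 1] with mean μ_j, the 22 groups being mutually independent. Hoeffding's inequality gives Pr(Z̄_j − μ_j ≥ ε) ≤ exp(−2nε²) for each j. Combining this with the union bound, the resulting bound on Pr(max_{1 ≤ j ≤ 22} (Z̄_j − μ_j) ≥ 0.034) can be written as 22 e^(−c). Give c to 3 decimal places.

Union bound over the 22 events: Pr(max_{1 ≤ j ≤ 22} (Z̄_j − μ_j) ≥ 0.034) ≤ 22·exp(−2nε²) = 22 exp(−2·3804·0.034²).
So c = 2·3804·0.034² = 8.7948.

8.795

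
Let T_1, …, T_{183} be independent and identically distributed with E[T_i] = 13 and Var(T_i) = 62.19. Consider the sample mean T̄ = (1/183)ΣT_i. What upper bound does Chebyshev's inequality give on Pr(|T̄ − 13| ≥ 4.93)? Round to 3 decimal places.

0.014

Var(T̄) = Var(T_i)/n = 62.19/183 = 0.33984.
Chebyshev: Pr(|T̄ − 13| ≥ 4.93) ≤ Var(T̄)/(4.93)² = 62.19/(183·4.93²) = 0.0140.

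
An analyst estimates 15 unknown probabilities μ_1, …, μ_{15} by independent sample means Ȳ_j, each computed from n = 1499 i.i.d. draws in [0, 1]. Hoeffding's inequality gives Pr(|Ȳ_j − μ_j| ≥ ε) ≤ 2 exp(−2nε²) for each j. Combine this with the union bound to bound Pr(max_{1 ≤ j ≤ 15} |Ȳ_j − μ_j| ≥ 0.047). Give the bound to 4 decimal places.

Per-experiment Hoeffding bound: 2·exp(−2·1499·0.047²) = 2·exp(−6.62258) = 0.00266.
Union bound over 15 events: 15·0.00266 = 0.03990.

0.0399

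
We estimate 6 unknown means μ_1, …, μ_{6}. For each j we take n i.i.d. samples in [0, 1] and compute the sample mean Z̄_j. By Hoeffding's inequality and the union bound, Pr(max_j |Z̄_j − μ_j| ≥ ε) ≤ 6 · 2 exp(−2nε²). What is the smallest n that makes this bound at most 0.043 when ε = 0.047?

Need 2·6·exp(−2nε²) ≤ 0.043, i.e. exp(−2nε²) ≤ 0.043/12.
So 2nε² ≥ ln(12/0.043) = 5.631462.
Hence n ≥ 5.631462/(2·0.047²) = 1274.663.
The smallest integer n is 1275.

1275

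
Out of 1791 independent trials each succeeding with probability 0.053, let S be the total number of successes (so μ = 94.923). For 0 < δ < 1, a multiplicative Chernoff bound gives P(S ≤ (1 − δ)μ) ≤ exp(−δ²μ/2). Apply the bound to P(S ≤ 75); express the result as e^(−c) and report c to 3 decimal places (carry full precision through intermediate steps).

2.091

Write 75 = (1 − δ)μ, so δ = 1 − 75/94.923 = 0.2098859…
Then the exponent is δ²μ/2 = (μ − 75)²/(2μ) = 2.090778.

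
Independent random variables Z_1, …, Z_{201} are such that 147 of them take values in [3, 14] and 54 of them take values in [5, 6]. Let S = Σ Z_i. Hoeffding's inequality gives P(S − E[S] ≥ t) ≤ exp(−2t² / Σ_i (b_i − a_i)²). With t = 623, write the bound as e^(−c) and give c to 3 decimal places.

43.510

Σ(b_i − a_i)² = 147·11² + 54·1² = 17841.
c = 2t² / 17841 = 2·623² / 17841 = 43.5098.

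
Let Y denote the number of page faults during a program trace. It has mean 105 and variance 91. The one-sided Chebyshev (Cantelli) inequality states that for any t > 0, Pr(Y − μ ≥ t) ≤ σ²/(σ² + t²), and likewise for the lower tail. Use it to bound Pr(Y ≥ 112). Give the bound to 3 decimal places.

0.650

Here σ² = 91 and t = 7, so σ² + t² = 140.
Cantelli's bound: 91/140 = 0.6500.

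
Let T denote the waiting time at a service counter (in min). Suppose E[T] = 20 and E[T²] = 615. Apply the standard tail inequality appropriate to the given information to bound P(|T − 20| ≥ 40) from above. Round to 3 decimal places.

0.134

The first two moments determine the variance, so Chebyshev's inequality is the sharpest standard bound available.
Var(T) = E[T²] − (E[T])² = 615 − 400 = 215.
Chebyshev's inequality: P(|T − μ| ≥ t) ≤ Var(T)/t² = 215/1600 = 0.1344.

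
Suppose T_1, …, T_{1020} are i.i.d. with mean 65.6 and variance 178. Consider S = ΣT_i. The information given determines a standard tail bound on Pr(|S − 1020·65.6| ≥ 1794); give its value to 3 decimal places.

With mean and variance of each term known, Chebyshev's inequality bounds the deviation of the sum (or sample mean).
Var(S) = n·Var(T_i) = 1020·178 = 181560.
Chebyshev: Pr(|S − 1020·65.6| ≥ 1794) ≤ Var(S)/1794² = 181560/3218436 = 0.0564.

0.056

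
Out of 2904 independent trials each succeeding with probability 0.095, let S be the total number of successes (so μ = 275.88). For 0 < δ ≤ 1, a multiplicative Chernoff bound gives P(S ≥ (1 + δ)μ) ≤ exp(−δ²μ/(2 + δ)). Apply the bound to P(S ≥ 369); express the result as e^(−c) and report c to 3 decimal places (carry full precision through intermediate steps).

13.446

Write 369 = (1 + δ)μ, so δ = 369/275.88 − 1 = 0.3375381…
Then the exponent is δ²μ/(2 + δ) = (369 − μ)² / (μ·(2 + δ)) = 13.446431.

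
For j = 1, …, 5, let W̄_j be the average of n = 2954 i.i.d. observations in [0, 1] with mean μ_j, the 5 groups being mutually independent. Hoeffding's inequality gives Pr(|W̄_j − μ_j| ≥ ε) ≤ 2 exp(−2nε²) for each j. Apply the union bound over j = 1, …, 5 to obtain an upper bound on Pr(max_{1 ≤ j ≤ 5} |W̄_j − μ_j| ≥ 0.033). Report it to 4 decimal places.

0.0161

Per-experiment Hoeffding bound: 2·exp(−2·2954·0.033²) = 2·exp(−6.43381) = 0.0032126.
Union bound over 5 events: 5·0.0032126 = 0.01606.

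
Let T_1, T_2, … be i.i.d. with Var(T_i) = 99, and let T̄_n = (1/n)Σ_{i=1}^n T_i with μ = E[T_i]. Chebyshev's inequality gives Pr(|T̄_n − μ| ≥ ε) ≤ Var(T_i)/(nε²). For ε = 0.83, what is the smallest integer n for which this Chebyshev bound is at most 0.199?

Require 99/(n·0.83²) ≤ 0.199, i.e. n ≥ 99/(0.199·0.83²) = 722.148.
The smallest integer n is 723.

723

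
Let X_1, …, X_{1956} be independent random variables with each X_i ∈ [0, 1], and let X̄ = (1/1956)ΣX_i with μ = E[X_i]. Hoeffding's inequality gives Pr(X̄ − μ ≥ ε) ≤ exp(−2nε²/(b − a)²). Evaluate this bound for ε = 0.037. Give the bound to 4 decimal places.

0.0047

Exponent: 2nε²/(b − a)² = 2·1956·0.037² / 1² = 5.35553.
Bound = exp(−5.35553) = 0.00472.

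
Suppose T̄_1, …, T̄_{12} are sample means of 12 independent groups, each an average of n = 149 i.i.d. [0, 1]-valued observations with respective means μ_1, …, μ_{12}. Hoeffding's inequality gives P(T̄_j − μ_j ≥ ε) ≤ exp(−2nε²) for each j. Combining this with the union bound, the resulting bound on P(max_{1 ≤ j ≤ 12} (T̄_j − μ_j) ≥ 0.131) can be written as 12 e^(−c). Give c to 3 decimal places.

Union bound over the 12 events: P(max_{1 ≤ j ≤ 12} (T̄_j − μ_j) ≥ 0.131) ≤ 12·exp(−2nε²) = 12 exp(−2·149·0.131²).
So c = 2·149·0.131² = 5.1140.

5.114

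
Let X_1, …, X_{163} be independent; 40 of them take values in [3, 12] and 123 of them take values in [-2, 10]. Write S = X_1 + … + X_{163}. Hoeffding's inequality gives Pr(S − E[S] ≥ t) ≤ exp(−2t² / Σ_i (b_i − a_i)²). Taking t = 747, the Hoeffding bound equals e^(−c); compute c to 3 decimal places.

Σ(b_i − a_i)² = 40·9² + 123·12² = 20952.
c = 2t² / 20952 = 2·747² / 20952 = 53.2655.

53.265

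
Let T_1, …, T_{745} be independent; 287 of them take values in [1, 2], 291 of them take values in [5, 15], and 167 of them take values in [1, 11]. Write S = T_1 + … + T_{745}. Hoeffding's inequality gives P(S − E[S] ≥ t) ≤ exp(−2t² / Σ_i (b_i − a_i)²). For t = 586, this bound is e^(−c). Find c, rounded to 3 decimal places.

Σ(b_i − a_i)² = 287·1² + 291·10² + 167·10² = 46087.
c = 2t² / 46087 = 2·586² / 46087 = 14.9021.

14.902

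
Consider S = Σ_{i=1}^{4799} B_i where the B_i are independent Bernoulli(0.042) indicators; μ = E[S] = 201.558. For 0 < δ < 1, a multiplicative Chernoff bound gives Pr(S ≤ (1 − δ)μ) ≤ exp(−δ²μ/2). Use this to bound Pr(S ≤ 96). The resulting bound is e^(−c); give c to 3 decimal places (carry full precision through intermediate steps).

27.641

Write 96 = (1 − δ)μ, so δ = 1 − 96/201.558 = 0.5237103…
Then the exponent is δ²μ/2 = (μ − 96)²/(2μ) = 27.640906.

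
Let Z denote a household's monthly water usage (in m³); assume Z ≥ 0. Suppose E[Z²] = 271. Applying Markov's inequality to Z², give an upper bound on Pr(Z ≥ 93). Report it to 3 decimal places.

0.031

Since Z ≥ 0, the event {Z ≥ 93} is the same as {Z² ≥ 8649}.
Markov's inequality applied to Z² gives Pr(Z² ≥ 8649) ≤ E[Z²]/8649 = 271/8649 = 0.0313.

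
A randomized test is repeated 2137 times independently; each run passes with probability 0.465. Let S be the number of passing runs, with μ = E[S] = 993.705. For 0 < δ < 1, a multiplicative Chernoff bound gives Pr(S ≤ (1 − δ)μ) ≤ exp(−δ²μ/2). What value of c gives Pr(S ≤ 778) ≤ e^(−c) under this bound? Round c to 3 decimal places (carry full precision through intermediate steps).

Write 778 = (1 − δ)μ, so δ = 1 − 778/993.705 = 0.2170715…
Then the exponent is δ²μ/2 = (μ − 778)²/(2μ) = 23.411700.

23.412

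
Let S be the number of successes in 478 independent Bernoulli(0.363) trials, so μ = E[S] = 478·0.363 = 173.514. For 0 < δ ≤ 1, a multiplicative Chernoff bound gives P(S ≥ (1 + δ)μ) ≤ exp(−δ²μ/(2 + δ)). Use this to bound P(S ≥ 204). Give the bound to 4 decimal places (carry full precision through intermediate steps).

0.0853

Write 204 = (1 + δ)μ, so δ = 204/173.514 − 1 = 0.1756976…
Then the exponent is δ²μ/(2 + δ) = (204 − μ)² / (μ·(2 + δ)) = 2.461885.
Bound = exp(−2.461885) = 0.08527.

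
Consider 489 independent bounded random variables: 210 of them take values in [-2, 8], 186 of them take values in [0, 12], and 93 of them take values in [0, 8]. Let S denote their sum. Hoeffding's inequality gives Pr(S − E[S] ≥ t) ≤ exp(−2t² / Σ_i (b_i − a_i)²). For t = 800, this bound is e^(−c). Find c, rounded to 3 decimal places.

23.820

Σ(b_i − a_i)² = 210·10² + 186·12² + 93·8² = 53736.
c = 2t² / 53736 = 2·800² / 53736 = 23.8202.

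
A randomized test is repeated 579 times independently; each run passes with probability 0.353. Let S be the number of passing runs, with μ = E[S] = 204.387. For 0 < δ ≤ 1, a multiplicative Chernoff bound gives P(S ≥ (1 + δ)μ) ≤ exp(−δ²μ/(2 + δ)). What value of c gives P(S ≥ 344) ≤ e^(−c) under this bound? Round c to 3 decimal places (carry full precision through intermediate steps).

35.544

Write 344 = (1 + δ)μ, so δ = 344/204.387 − 1 = 0.6830816…
Then the exponent is δ²μ/(2 + δ) = (344 − μ)² / (μ·(2 + δ)) = 35.543858.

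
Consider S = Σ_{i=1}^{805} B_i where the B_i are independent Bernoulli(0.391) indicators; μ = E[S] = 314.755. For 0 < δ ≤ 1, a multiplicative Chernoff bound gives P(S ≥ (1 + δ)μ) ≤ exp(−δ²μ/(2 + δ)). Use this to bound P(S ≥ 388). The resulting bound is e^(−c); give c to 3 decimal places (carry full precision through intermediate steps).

7.634

Write 388 = (1 + δ)μ, so δ = 388/314.755 − 1 = 0.2327048…
Then the exponent is δ²μ/(2 + δ) = (388 − μ)² / (μ·(2 + δ)) = 7.633998.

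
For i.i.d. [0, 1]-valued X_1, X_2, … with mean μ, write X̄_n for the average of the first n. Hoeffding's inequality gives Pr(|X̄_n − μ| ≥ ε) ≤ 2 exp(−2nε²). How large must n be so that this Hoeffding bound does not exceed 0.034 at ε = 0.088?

Require 2·exp(−2nε²) ≤ 0.034, i.e. 2nε² ≥ ln(2/0.034) = 4.074542.
So n ≥ 4.074542 / (2·0.088²) = 263.077.
The smallest integer n is 264.

264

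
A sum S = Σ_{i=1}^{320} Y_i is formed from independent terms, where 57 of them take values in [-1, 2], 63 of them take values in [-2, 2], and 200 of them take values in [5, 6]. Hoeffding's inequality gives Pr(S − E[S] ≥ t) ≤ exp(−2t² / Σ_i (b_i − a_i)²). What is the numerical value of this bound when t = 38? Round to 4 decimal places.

0.1867

Σ(b_i − a_i)² = 57·3² + 63·4² + 200·1² = 1721.
Exponent = 2·38² / 1721 = 1.67809.
Bound = exp(−1.67809) = 0.18673.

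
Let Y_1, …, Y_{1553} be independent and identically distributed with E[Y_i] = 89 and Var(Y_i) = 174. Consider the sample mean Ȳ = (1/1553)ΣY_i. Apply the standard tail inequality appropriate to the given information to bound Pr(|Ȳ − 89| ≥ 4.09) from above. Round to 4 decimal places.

With mean and variance of each term known, Chebyshev's inequality bounds the deviation of the sum (or sample mean).
Var(Ȳ) = Var(Y_i)/n = 174/1553 = 0.11204.
Chebyshev: Pr(|Ȳ − 89| ≥ 4.09) ≤ Var(Ȳ)/(4.09)² = 174/(1553·4.09²) = 0.0067.

0.0067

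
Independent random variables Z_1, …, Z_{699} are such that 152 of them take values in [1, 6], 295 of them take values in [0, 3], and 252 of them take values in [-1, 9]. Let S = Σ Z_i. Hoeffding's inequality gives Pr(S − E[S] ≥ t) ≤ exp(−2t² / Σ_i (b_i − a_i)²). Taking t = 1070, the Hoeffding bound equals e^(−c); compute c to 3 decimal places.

Σ(b_i − a_i)² = 152·5² + 295·3² + 252·10² = 31655.
c = 2t² / 31655 = 2·1070² / 31655 = 72.3361.

72.336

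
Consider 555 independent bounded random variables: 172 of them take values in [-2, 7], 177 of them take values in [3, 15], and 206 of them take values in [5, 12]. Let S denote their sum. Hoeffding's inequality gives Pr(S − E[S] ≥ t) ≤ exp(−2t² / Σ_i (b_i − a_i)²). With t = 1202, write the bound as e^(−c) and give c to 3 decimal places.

Σ(b_i − a_i)² = 172·9² + 177·12² + 206·7² = 49514.
c = 2t² / 49514 = 2·1202² / 49514 = 58.3594.

58.359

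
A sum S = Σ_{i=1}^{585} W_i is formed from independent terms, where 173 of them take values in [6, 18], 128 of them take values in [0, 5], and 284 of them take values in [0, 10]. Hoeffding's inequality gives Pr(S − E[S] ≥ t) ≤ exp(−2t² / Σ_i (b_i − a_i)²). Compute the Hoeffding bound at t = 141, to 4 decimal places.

Σ(b_i − a_i)² = 173·12² + 128·5² + 284·10² = 56512.
Exponent = 2·141² / 56512 = 0.70360.
Bound = exp(−0.70360) = 0.49480.

0.4948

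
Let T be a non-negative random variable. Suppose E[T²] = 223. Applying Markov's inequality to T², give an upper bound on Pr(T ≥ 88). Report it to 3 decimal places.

0.029

Since T ≥ 0, the event {T ≥ 88} is the same as {T² ≥ 7744}.
Markov's inequality applied to T² gives Pr(T² ≥ 7744) ≤ E[T²]/7744 = 223/7744 = 0.0288.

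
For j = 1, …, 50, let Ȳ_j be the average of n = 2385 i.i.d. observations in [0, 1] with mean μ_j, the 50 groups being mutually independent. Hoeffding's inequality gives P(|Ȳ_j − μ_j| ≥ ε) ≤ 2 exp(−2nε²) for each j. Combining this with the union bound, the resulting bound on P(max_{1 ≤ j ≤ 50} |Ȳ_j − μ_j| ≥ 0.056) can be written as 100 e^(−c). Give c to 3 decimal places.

Union bound over the 50 events: P(max_{1 ≤ j ≤ 50} |Ȳ_j − μ_j| ≥ 0.056) ≤ 50·2·exp(−2nε²) = 100 exp(−2·2385·0.056²).
So c = 2·2385·0.056² = 14.9587.

14.959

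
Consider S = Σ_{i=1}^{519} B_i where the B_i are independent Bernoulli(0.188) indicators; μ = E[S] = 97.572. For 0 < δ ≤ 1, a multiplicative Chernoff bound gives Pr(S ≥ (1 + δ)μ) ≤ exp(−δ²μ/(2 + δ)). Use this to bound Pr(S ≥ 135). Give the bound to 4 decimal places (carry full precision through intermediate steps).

Write 135 = (1 + δ)μ, so δ = 135/97.572 − 1 = 0.3835937…
Then the exponent is δ²μ/(2 + δ) = (135 − μ)² / (μ·(2 + δ)) = 6.023318.
Bound = exp(−6.023318) = 0.00242.

0.0024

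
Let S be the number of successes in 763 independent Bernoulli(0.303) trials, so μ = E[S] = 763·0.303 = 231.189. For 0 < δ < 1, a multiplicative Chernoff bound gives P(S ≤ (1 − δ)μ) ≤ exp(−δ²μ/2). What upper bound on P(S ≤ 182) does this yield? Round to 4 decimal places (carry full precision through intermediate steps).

Write 182 = (1 − δ)μ, so δ = 1 − 182/231.189 = 0.2127653…
Then the exponent is δ²μ/2 = (μ − 182)²/(2μ) = 5.232856.
Bound = exp(−5.232856) = 0.00534.

0.0053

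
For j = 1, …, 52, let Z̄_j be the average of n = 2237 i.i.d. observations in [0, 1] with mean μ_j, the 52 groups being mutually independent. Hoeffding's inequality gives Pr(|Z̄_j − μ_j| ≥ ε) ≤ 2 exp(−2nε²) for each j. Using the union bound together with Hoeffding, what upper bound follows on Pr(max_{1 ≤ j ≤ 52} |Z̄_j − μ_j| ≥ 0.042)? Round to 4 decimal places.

0.0389

Per-experiment Hoeffding bound: 2·exp(−2·2237·0.042²) = 2·exp(−7.89214) = 0.00074734.
Union bound over 52 events: 52·0.00074734 = 0.03886.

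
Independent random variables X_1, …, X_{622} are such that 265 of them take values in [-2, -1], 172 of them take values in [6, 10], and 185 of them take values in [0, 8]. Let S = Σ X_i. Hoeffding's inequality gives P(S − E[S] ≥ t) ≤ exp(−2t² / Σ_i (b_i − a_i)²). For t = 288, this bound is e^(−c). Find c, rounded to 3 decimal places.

11.166

Σ(b_i − a_i)² = 265·1² + 172·4² + 185·8² = 14857.
c = 2t² / 14857 = 2·288² / 14857 = 11.1656.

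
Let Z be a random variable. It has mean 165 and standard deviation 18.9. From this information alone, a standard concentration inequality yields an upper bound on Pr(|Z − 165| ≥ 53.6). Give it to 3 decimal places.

0.124

Mean and variance are known, so Chebyshev's inequality applies.
Chebyshev: Pr(|Z − μ| ≥ t) ≤ Var(Z)/t².
Var(Z) = σ² = 18.9² = 357.21.
Bound = 357.21 / 2872.96 = 0.1243.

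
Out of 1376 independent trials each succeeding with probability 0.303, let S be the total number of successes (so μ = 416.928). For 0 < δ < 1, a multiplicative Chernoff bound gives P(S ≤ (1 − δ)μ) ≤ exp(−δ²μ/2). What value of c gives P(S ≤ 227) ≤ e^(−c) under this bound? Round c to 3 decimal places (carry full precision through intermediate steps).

Write 227 = (1 − δ)μ, so δ = 1 − 227/416.928 = 0.4555415…
Then the exponent is δ²μ/2 = (μ − 227)²/(2μ) = 43.260042.

43.260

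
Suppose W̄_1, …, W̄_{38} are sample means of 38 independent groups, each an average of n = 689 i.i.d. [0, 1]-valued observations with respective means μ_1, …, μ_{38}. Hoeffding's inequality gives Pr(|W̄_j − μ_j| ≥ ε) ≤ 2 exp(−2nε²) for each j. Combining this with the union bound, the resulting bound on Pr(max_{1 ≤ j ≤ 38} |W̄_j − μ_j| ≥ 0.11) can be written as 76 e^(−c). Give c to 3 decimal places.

16.674

Union bound over the 38 events: Pr(max_{1 ≤ j ≤ 38} |W̄_j − μ_j| ≥ 0.11) ≤ 38·2·exp(−2nε²) = 76 exp(−2·689·0.11²).
So c = 2·689·0.11² = 16.6738.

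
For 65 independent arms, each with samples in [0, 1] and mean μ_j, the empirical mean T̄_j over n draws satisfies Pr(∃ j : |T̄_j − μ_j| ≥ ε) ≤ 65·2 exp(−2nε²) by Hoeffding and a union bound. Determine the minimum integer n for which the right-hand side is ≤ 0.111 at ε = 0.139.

183

Need 2·65·exp(−2nε²) ≤ 0.111, i.e. exp(−2nε²) ≤ 0.111/130.
So 2nε² ≥ ln(130/0.111) = 7.065760.
Hence n ≥ 7.065760/(2·0.139²) = 182.852.
The smallest integer n is 183.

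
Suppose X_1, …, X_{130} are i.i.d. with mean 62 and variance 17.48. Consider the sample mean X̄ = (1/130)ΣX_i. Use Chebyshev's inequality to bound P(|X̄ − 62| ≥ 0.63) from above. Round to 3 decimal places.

Var(X̄) = Var(X_i)/n = 17.48/130 = 0.13446.
Chebyshev: P(|X̄ − 62| ≥ 0.63) ≤ Var(X̄)/(0.63)² = 17.48/(130·0.63²) = 0.3388.

0.339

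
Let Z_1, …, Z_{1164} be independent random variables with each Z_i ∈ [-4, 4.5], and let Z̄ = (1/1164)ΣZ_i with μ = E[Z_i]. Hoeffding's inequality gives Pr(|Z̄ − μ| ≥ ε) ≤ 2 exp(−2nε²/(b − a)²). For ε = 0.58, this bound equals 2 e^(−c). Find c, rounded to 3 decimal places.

c = 2nε²/(b − a)² = 2·1164·0.58² / 8.5² = 10.8393.

10.839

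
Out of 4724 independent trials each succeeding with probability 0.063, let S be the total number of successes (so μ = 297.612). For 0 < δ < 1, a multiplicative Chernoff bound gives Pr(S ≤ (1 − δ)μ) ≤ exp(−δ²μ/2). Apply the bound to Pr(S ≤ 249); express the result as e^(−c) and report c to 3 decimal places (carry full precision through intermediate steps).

3.970

Write 249 = (1 − δ)μ, so δ = 1 − 249/297.612 = 0.1633402…
Then the exponent is δ²μ/2 = (μ − 249)²/(2μ) = 3.970147.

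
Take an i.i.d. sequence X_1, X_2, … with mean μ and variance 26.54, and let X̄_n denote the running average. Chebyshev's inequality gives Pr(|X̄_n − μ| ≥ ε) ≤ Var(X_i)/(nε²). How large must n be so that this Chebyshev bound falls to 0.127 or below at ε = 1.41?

106

Require 26.54/(n·1.41²) ≤ 0.127, i.e. n ≥ 26.54/(0.127·1.41²) = 105.114.
The smallest integer n is 106.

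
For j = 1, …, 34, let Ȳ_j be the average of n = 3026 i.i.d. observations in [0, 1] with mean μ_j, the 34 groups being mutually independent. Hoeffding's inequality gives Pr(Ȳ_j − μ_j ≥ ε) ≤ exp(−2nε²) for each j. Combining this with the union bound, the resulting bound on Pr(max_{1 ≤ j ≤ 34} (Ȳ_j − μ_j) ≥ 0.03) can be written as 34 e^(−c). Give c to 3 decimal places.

Union bound over the 34 events: Pr(max_{1 ≤ j ≤ 34} (Ȳ_j − μ_j) ≥ 0.03) ≤ 34·exp(−2nε²) = 34 exp(−2·3026·0.03²).
So c = 2·3026·0.03² = 5.4468.

5.447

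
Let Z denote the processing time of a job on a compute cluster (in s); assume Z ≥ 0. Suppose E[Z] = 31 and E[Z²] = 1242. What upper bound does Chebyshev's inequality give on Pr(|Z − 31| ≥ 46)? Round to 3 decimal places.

0.133

Var(Z) = E[Z²] − (E[Z])² = 1242 − 961 = 281.
Chebyshev's inequality: Pr(|Z − μ| ≥ t) ≤ Var(Z)/t² = 281/2116 = 0.1328.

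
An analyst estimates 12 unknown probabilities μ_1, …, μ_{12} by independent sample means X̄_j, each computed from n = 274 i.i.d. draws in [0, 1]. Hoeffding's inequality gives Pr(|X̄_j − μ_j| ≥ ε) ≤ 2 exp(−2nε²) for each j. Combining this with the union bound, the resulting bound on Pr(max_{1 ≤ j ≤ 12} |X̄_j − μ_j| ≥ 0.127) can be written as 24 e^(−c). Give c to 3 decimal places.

Union bound over the 12 events: Pr(max_{1 ≤ j ≤ 12} |X̄_j − μ_j| ≥ 0.127) ≤ 12·2·exp(−2nε²) = 24 exp(−2·274·0.127²).
So c = 2·274·0.127² = 8.8387.

8.839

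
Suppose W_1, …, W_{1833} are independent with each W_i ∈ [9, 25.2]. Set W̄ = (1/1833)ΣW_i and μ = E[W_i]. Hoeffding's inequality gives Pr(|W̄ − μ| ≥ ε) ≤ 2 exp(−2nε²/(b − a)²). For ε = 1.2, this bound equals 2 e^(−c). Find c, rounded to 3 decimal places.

c = 2nε²/(b − a)² = 2·1833·1.2² / 16.2² = 20.1152.

20.115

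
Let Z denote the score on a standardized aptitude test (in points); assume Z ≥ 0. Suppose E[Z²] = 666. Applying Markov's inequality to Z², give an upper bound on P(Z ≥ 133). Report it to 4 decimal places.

Since Z ≥ 0, the event {Z ≥ 133} is the same as {Z² ≥ 17689}.
Markov's inequality applied to Z² gives P(Z² ≥ 17689) ≤ E[Z²]/17689 = 666/17689 = 0.0377.

0.0377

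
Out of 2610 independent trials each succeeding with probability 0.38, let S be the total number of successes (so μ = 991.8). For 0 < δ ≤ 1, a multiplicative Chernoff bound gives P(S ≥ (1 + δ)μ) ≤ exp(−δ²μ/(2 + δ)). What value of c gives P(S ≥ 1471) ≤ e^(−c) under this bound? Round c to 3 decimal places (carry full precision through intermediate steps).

Write 1471 = (1 + δ)μ, so δ = 1471/991.8 − 1 = 0.4831619…
Then the exponent is δ²μ/(2 + δ) = (1471 − μ)² / (μ·(2 + δ)) = 93.240474.

93.240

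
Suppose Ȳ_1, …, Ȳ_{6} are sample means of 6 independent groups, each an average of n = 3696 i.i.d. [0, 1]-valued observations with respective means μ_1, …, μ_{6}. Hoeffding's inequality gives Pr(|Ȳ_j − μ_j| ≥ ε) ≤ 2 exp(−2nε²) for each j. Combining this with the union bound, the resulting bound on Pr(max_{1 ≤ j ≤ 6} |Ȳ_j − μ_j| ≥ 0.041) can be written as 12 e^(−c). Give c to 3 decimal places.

Union bound over the 6 events: Pr(max_{1 ≤ j ≤ 6} |Ȳ_j − μ_j| ≥ 0.041) ≤ 6·2·exp(−2nε²) = 12 exp(−2·3696·0.041²).
So c = 2·3696·0.041² = 12.4260.

12.426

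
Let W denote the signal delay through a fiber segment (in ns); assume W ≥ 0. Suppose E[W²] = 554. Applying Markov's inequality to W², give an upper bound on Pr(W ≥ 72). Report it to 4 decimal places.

Since W ≥ 0, the event {W ≥ 72} is the same as {W² ≥ 5184}.
Markov's inequality applied to W² gives Pr(W² ≥ 5184) ≤ E[W²]/5184 = 554/5184 = 0.1069.

0.1069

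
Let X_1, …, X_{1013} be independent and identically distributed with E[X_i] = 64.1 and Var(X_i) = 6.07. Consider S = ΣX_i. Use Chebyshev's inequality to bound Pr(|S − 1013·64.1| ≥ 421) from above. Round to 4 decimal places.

0.0347

Var(S) = n·Var(X_i) = 1013·6.07 = 6148.91.
Chebyshev: Pr(|S − 1013·64.1| ≥ 421) ≤ Var(S)/421² = 6148.91/177241 = 0.0347.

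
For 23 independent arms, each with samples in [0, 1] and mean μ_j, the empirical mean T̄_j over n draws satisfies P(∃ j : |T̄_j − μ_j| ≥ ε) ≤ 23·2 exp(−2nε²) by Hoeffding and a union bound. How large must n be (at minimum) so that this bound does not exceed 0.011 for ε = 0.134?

233

Need 2·23·exp(−2nε²) ≤ 0.011, i.e. exp(−2nε²) ≤ 0.011/46.
So 2nε² ≥ ln(46/0.011) = 8.338501.
Hence n ≥ 8.338501/(2·0.134²) = 232.193.
The smallest integer n is 233.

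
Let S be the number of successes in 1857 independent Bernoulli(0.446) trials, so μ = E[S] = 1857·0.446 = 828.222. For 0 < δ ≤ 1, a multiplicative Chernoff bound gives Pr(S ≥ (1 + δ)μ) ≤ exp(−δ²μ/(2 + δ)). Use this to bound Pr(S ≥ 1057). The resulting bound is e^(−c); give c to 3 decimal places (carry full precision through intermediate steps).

Write 1057 = (1 + δ)μ, so δ = 1057/828.222 − 1 = 0.2762279…
Then the exponent is δ²μ/(2 + δ) = (1057 − μ)² / (μ·(2 + δ)) = 27.762976.

27.763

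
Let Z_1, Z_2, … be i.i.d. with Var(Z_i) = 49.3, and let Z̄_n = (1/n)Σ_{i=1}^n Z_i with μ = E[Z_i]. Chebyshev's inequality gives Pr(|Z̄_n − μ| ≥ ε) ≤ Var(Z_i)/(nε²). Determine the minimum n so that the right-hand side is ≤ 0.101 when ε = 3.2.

Require 49.3/(n·3.2²) ≤ 0.101, i.e. n ≥ 49.3/(0.101·3.2²) = 47.668.
The smallest integer n is 48.

48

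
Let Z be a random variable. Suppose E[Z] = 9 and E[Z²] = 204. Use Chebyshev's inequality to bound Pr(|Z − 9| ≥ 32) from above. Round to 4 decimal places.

Var(Z) = E[Z²] − (E[Z])² = 204 − 81 = 123.
Chebyshev's inequality: Pr(|Z − μ| ≥ t) ≤ Var(Z)/t² = 123/1024 = 0.1201.

0.1201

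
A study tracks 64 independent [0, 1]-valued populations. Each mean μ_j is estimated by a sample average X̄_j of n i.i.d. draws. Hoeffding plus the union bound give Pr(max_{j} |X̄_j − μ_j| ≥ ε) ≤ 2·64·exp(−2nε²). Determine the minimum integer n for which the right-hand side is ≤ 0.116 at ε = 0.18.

Need 2·64·exp(−2nε²) ≤ 0.116, i.e. exp(−2nε²) ≤ 0.116/128.
So 2nε² ≥ ln(128/0.116) = 7.006195.
Hence n ≥ 7.006195/(2·0.18²) = 108.120.
The smallest integer n is 109.

109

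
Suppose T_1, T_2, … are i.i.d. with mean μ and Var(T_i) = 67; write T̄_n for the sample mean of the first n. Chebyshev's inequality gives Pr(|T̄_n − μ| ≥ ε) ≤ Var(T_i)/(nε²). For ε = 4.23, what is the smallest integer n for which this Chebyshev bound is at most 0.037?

102

Require 67/(n·4.23²) ≤ 0.037, i.e. n ≥ 67/(0.037·4.23²) = 101.203.
The smallest integer n is 102.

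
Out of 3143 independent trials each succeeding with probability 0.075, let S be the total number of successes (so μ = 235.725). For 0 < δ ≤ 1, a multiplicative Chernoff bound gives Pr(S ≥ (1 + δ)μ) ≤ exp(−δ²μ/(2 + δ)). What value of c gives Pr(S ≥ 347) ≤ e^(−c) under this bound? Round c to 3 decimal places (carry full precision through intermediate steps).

21.249

Write 347 = (1 + δ)μ, so δ = 347/235.725 − 1 = 0.4720543…
Then the exponent is δ²μ/(2 + δ) = (347 − μ)² / (μ·(2 + δ)) = 21.248660.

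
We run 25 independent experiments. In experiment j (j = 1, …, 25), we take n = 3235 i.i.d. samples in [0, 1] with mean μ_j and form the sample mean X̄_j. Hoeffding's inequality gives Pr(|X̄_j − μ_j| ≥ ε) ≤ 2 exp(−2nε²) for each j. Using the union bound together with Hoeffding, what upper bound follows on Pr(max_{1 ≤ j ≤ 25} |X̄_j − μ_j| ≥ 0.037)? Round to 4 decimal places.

0.0071

Per-experiment Hoeffding bound: 2·exp(−2·3235·0.037²) = 2·exp(−8.85743) = 0.00028464.
Union bound over 25 events: 25·0.00028464 = 0.00712.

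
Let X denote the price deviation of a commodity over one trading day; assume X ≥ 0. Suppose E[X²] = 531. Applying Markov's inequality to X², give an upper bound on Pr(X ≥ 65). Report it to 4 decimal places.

0.1257

Since X ≥ 0, the event {X ≥ 65} is the same as {X² ≥ 4225}.
Markov's inequality applied to X² gives Pr(X² ≥ 4225) ≤ E[X²]/4225 = 531/4225 = 0.1257.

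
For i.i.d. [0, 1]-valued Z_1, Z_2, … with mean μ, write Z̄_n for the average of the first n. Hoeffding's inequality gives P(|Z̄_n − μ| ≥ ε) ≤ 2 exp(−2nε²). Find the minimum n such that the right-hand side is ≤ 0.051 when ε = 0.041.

1092

Require 2·exp(−2nε²) ≤ 0.051, i.e. 2nε² ≥ ln(2/0.051) = 3.669077.
So n ≥ 3.669077 / (2·0.041²) = 1091.338.
The smallest integer n is 1092.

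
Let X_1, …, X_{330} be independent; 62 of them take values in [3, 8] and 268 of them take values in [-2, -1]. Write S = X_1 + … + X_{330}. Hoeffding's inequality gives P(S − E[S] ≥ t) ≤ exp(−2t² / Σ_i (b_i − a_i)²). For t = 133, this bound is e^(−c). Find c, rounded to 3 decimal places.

19.460

Σ(b_i − a_i)² = 62·5² + 268·1² = 1818.
c = 2t² / 1818 = 2·133² / 1818 = 19.4598.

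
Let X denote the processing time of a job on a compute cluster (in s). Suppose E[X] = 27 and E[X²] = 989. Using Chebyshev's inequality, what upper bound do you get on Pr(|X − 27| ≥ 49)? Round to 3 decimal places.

Var(X) = E[X²] − (E[X])² = 989 − 729 = 260.
Chebyshev's inequality: Pr(|X − μ| ≥ t) ≤ Var(X)/t² = 260/2401 = 0.1083.

0.108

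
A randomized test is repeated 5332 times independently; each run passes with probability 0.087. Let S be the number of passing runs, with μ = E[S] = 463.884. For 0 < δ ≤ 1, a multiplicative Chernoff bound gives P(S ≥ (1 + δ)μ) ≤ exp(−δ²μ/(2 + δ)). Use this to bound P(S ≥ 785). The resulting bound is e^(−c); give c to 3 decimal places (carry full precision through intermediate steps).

82.566

Write 785 = (1 + δ)μ, so δ = 785/463.884 − 1 = 0.6922334…
Then the exponent is δ²μ/(2 + δ) = (785 − μ)² / (μ·(2 + δ)) = 82.566103.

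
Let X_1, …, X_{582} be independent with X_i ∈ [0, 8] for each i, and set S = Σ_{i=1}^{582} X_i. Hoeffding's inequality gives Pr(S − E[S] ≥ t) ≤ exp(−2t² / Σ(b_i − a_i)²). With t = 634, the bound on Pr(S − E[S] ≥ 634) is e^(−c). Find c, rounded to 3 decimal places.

21.583

Σ(b_i − a_i)² = 582·(8)² = 37248.
c = 2t²/37248 = 2·634²/37248 = 21.5827.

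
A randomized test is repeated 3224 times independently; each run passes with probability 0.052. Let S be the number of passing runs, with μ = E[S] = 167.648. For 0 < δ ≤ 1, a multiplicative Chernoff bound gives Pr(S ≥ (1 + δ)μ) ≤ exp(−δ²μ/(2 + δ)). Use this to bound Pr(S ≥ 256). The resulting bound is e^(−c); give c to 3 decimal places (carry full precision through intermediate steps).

18.426

Write 256 = (1 + δ)μ, so δ = 256/167.648 − 1 = 0.527009…
Then the exponent is δ²μ/(2 + δ) = (256 − μ)² / (μ·(2 + δ)) = 18.425853.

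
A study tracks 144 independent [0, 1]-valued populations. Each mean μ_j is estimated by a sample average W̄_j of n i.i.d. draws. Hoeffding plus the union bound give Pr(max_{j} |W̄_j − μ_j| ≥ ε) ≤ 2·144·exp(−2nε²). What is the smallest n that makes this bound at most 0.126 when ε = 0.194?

103

Need 2·144·exp(−2nε²) ≤ 0.126, i.e. exp(−2nε²) ≤ 0.126/288.
So 2nε² ≥ ln(288/0.126) = 7.734434.
Hence n ≥ 7.734434/(2·0.194²) = 102.753.
The smallest integer n is 103.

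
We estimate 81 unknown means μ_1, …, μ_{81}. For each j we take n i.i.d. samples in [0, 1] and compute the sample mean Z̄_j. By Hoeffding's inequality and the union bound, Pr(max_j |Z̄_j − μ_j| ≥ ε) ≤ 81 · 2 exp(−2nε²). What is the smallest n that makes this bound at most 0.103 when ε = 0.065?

Need 2·81·exp(−2nε²) ≤ 0.103, i.e. exp(−2nε²) ≤ 0.103/162.
So 2nε² ≥ ln(162/0.103) = 7.360623.
Hence n ≥ 7.360623/(2·0.065²) = 871.080.
The smallest integer n is 872.

872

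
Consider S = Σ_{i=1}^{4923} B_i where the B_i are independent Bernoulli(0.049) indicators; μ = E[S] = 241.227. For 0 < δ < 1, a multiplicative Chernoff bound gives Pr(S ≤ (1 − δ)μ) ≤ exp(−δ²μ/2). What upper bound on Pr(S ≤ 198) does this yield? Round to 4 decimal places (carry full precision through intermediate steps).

0.0208

Write 198 = (1 − δ)μ, so δ = 1 − 198/241.227 = 0.1791964…
Then the exponent is δ²μ/2 = (μ − 198)²/(2μ) = 3.873060.
Bound = exp(−3.873060) = 0.02079.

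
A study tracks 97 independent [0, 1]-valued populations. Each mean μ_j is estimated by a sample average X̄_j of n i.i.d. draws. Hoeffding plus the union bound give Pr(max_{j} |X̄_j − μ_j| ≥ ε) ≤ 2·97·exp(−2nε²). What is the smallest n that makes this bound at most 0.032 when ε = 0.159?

173

Need 2·97·exp(−2nε²) ≤ 0.032, i.e. exp(−2nε²) ≤ 0.032/194.
So 2nε² ≥ ln(194/0.032) = 8.709878.
Hence n ≥ 8.709878/(2·0.159²) = 172.261.
The smallest integer n is 173.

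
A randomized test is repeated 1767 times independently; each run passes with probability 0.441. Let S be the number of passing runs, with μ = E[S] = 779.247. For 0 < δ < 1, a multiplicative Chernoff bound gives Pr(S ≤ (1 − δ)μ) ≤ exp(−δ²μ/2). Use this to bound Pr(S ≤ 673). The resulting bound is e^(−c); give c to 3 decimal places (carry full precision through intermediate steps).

7.243

Write 673 = (1 − δ)μ, so δ = 1 − 673/779.247 = 0.1363457…
Then the exponent is δ²μ/2 = (μ − 673)²/(2μ) = 7.243162.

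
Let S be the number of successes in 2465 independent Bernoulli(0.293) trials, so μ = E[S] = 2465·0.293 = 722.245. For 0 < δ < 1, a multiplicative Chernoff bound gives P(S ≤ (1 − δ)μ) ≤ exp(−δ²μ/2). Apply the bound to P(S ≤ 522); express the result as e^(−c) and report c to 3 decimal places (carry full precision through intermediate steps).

27.759

Write 522 = (1 − δ)μ, so δ = 1 − 522/722.245 = 0.2772536…
Then the exponent is δ²μ/2 = (μ − 522)²/(2μ) = 27.759320.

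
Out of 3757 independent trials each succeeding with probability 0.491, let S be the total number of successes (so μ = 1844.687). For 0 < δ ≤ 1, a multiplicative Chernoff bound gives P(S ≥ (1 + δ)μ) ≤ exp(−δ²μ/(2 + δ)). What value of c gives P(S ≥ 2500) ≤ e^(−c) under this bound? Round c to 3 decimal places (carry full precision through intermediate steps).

Write 2500 = (1 + δ)μ, so δ = 2500/1844.687 − 1 = 0.3552435…
Then the exponent is δ²μ/(2 + δ) = (2500 − μ)² / (μ·(2 + δ)) = 98.841442.

98.841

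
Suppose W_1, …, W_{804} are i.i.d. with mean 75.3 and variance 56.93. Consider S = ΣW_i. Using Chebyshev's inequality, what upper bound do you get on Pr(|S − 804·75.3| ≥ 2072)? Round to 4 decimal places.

0.0107

Var(S) = n·Var(W_i) = 804·56.93 = 45771.72.
Chebyshev: Pr(|S − 804·75.3| ≥ 2072) ≤ Var(S)/2072² = 45771.72/4293184 = 0.0107.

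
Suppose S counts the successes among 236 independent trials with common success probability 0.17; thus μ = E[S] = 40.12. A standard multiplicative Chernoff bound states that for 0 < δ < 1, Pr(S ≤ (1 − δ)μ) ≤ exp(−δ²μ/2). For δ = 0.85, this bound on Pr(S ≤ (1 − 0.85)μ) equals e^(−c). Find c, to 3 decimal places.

14.493

c = δ²μ/2 = 0.85²·40.12/2 = 14.4933.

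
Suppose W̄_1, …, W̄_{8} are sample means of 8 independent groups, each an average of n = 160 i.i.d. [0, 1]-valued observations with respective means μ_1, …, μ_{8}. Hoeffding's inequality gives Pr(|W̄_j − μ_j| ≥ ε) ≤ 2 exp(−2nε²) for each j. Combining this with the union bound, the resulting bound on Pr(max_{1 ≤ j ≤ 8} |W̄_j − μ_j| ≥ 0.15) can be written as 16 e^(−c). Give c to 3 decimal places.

Union bound over the 8 events: Pr(max_{1 ≤ j ≤ 8} |W̄_j − μ_j| ≥ 0.15) ≤ 8·2·exp(−2nε²) = 16 exp(−2·160·0.15²).
So c = 2·160·0.15² = 7.2000.

7.200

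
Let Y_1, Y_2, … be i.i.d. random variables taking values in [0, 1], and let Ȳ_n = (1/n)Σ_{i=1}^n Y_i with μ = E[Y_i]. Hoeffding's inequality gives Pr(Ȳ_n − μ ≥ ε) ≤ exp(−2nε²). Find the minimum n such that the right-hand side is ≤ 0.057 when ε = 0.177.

46

Require exp(−2nε²) ≤ 0.057, i.e. 2nε² ≥ ln(1/0.057) = 2.864704.
So n ≥ 2.864704 / (2·0.177²) = 45.720.
The smallest integer n is 46.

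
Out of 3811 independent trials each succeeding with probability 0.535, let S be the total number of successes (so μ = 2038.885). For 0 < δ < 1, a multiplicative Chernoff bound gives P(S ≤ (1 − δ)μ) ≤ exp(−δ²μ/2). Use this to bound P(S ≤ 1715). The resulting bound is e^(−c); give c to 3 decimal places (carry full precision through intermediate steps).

25.725

Write 1715 = (1 − δ)μ, so δ = 1 − 1715/2038.885 = 0.158854…
Then the exponent is δ²μ/2 = (μ − 1715)²/(2μ) = 25.725211.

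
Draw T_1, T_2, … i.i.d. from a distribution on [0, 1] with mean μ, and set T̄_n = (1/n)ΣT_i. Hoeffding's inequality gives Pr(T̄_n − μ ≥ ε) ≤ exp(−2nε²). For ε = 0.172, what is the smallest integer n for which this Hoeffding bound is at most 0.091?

Require exp(−2nε²) ≤ 0.091, i.e. 2nε² ≥ ln(1/0.091) = 2.396896.
So n ≥ 2.396896 / (2·0.172²) = 40.510.
The smallest integer n is 41.

41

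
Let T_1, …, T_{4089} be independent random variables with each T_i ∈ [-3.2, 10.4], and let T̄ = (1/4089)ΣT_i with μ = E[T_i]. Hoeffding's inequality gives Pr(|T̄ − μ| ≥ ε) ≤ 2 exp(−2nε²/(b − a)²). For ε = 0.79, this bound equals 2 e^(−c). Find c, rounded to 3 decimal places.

27.595

c = 2nε²/(b − a)² = 2·4089·0.79² / 13.6² = 27.5946.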